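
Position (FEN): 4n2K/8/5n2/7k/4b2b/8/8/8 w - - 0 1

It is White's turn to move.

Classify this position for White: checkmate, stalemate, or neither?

White to move; white king on h8.
In check: no.
King squares — g7: attacked by Ne8; h7: attacked by Be4; g8: attacked by Nf6.
Legal moves for White: none.
Not in check and no legal moves → stalemate.

stalemate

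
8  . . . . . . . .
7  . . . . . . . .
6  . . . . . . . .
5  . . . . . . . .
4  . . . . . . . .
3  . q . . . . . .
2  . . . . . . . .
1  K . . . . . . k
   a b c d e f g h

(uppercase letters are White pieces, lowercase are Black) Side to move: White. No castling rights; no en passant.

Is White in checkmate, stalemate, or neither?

White to move; white king on a1.
In check: no.
King squares — b1: attacked by Qb3; a2: attacked by Qb3; b2: attacked by Qb3.
Legal moves for White: none.
Not in check and no legal moves → stalemate.

stalemate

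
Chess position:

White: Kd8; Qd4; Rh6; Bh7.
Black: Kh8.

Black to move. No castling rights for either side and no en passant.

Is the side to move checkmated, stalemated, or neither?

checkmate

Black to move; black king on h8.
In check: yes, from the white queen on d4.
King squares — g7: attacked by Qd4; h7: attacked by Rh6; g8: attacked by Bh7.
Legal moves for Black: none.
In check with no legal moves → checkmate.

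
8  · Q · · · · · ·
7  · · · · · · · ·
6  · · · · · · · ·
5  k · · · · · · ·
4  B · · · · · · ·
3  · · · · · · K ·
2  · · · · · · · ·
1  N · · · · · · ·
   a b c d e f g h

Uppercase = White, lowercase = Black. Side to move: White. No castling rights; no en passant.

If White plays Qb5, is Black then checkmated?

After Qb5: black king on a5; in check: yes, from the white queen on b5.
King squares — a4: attacked by Qb5; b4: attacked by Qb5; b5: attacked by Ba4; a6: attacked by Qb5; b6: attacked by Qb5.
Black has no legal moves → checkmate.

yes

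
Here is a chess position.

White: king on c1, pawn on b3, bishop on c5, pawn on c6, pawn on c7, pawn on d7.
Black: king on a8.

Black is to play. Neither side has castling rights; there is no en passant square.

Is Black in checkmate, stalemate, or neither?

stalemate

Black to move; black king on a8.
In check: no.
King squares — a7: attacked by Bc5; b7: attacked by Pc6; b8: attacked by Pc7.
Legal moves for Black: none.
Not in check and no legal moves → stalemate.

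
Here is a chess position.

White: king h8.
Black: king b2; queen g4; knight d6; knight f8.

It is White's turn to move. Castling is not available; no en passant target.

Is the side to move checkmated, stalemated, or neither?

stalemate

White to move; white king on h8.
In check: no.
King squares — g7: attacked by Qg4; h7: attacked by Nf8; g8: attacked by Qg4.
Legal moves for White: none.
Not in check and no legal moves → stalemate.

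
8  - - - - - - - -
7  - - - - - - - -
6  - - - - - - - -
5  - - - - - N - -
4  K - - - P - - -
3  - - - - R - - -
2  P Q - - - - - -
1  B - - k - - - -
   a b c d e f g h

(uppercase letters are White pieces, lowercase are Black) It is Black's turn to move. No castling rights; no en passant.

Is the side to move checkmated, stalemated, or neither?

Black to move; black king on d1.
In check: no.
King squares — c1: attacked by Qb2; e1: attacked by Re3; c2: attacked by Qb2; d2: attacked by Qb2; e2: attacked by Qb2.
Legal moves for Black: none.
Not in check and no legal moves → stalemate.

stalemate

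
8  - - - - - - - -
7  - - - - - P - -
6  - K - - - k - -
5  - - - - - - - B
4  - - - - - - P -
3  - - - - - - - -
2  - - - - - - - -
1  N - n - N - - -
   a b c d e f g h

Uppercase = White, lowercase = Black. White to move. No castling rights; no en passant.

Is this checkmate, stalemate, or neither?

neither

White to move; white king on b6.
In check: no.
Legal moves for White include: Kc7, Kb7, Ka7, Kc6, Ka6, Kc5, Kb5, Ka5, Bg6, Nf3, Nd3, Ng2, Nec2, Nb3, Nac2, f8=Q+, f8=R+, f8=B, ... (list truncated; more exist).
White has legal moves and is not in check → neither.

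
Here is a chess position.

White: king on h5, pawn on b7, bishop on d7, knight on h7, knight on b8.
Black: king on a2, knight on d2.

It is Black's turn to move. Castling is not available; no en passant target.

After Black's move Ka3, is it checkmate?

no

After Ka3: white king on h5; in check: no.
White is not in check, so this cannot be checkmate.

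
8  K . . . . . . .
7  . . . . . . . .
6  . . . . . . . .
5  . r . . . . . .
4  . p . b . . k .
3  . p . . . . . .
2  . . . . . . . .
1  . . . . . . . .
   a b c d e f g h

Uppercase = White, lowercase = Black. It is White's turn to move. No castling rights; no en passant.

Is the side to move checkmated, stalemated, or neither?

White to move; white king on a8.
In check: no.
King squares — a7: attacked by Bd4; b7: attacked by Rb5; b8: attacked by Rb5.
Legal moves for White: none.
Not in check and no legal moves → stalemate.

stalemate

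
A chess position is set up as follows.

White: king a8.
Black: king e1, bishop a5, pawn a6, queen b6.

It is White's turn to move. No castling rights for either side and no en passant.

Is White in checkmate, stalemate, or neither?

stalemate

White to move; white king on a8.
In check: no.
King squares — a7: attacked by Qb6; b7: attacked by Qb6; b8: attacked by Qb6.
Legal moves for White: none.
Not in check and no legal moves → stalemate.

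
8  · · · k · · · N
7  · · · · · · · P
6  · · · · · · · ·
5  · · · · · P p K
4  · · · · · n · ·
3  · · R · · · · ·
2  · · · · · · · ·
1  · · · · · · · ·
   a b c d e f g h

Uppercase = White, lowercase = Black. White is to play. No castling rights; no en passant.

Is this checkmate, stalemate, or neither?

neither

White to move; white king on h5.
In check: yes, from the black knight on f4.
Legal moves for White: Kh6, Kxg5, Kg4.
White is in check but has 3 legal moves → neither.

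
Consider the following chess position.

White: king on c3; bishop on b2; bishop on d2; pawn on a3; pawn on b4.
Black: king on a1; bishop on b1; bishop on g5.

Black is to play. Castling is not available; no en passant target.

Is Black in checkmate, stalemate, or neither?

neither

Black to move; black king on a1.
In check: yes, from the white bishop on b2.
Legal moves for Black: Ka2.
Black is in check but has 1 legal move → neither.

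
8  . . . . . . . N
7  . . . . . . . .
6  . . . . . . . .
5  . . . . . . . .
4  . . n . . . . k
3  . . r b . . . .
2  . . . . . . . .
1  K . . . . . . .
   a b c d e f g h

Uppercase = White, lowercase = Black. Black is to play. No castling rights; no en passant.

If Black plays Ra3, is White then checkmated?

After Ra3: white king on a1; in check: yes, from the black rook on a3.
King squares — b1: attacked by Bd3; a2: attacked by Ra3; b2: attacked by Nc4.
White has no legal moves → checkmate.

yes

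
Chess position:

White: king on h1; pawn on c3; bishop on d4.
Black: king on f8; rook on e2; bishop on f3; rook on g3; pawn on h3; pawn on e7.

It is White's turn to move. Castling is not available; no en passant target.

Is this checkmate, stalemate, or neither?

checkmate

White to move; white king on h1.
In check: yes, from the black bishop on f3.
King squares — g1: attacked by Rg3; g2: attacked by Re2; h2: attacked by Re2.
Legal moves for White: none.
In check with no legal moves → checkmate.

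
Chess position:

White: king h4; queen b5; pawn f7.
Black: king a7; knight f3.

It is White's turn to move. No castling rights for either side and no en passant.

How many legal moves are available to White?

White to move; king on h4.
In check: yes, from the black knight on f3.
Legal moves: Kh5, Kg4, Kh3, Kg3.
Count: 4.

4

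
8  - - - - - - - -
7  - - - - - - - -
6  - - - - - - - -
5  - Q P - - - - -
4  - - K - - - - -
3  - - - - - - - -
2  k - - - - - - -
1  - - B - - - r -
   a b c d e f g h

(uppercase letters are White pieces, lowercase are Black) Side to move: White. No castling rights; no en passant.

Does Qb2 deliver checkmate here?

After Qb2: black king on a2; in check: yes, from the white queen on b2.
King squares — a1: attacked by Qb2; b1: attacked by Qb2; b2: attacked by Bc1; a3: attacked by Qb2; b3: attacked by Qb2.
Black has no legal moves → checkmate.

yes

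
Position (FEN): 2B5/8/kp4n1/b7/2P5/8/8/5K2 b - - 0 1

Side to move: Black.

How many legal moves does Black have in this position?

Black to move; king on a6.
In check: yes, from the white bishop on c8.
Legal moves: Ka7.
Count: 1.

1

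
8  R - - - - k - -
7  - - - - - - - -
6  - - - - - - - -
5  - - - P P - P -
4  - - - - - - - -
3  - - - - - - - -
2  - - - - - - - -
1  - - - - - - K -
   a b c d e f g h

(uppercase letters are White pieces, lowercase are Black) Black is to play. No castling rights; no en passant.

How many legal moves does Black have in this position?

3

Black to move; king on f8.
In check: yes, from the white rook on a8.
Legal moves: Kg7, Kf7, Ke7.
Count: 3.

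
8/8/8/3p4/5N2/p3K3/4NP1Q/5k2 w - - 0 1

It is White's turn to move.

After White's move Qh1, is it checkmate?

After Qh1: black king on f1; in check: yes, from the white queen on h1.
King squares — e1: attacked by Qh1; g1: attacked by Qh1; e2: attacked by Ke3; f2: attacked by Ke3; g2: attacked by Qh1.
Black has no legal moves → checkmate.

yes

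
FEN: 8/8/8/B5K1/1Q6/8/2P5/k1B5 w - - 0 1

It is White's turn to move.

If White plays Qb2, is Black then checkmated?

After Qb2: black king on a1; in check: yes, from the white queen on b2.
King squares — b1: attacked by Qb2; a2: attacked by Qb2; b2: attacked by Bc1.
Black has no legal moves → checkmate.

yes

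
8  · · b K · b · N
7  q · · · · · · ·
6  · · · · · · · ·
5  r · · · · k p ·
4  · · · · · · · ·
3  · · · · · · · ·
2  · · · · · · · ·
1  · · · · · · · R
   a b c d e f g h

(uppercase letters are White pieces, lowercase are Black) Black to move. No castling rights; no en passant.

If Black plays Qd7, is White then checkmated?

yes

After Qd7: white king on d8; in check: yes, from the black queen on d7.
King squares — c7: attacked by Qd7; d7: attacked by Bc8; e7: attacked by Qd7; c8: attacked by Qd7; e8: attacked by Qd7.
White has no legal moves → checkmate.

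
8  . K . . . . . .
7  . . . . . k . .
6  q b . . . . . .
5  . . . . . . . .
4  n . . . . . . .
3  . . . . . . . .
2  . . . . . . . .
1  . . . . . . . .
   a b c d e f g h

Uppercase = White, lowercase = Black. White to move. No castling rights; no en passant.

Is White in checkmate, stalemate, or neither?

White to move; white king on b8.
In check: no.
King squares — a7: attacked by Qa6; b7: attacked by Qa6; c7: attacked by Bb6; a8: attacked by Qa6; c8: attacked by Qa6.
Legal moves for White: none.
Not in check and no legal moves → stalemate.

stalemate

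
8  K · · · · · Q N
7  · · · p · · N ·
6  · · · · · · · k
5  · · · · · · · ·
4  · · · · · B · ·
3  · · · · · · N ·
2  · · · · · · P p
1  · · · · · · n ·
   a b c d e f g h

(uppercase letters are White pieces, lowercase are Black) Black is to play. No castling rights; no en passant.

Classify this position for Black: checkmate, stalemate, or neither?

Black to move; black king on h6.
In check: yes, from the white bishop on f4.
King squares — g5: attacked by Bf4; h5: attacked by Ng3; g6: attacked by Nh8; g7: attacked by Qg8; h7: attacked by Qg8.
Legal moves for Black: none.
In check with no legal moves → checkmate.

checkmate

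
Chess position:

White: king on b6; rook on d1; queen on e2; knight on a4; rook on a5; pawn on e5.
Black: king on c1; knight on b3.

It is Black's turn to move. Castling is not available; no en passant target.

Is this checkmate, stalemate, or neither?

checkmate

Black to move; black king on c1.
In check: yes, from the white rook on d1.
King squares — b1: attacked by Rd1; d1: attacked by Qe2; b2: attacked by Qe2; c2: attacked by Qe2; d2: attacked by Rd1.
Legal moves for Black: none.
In check with no legal moves → checkmate.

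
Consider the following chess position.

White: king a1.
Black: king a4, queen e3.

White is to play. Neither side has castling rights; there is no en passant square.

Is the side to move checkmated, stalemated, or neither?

White to move; white king on a1.
In check: no.
Legal moves for White: Kb2, Ka2, Kb1.
White has 3 legal moves and is not in check → neither.

neither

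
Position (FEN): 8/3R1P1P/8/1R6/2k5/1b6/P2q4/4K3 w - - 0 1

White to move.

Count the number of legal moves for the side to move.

3

White to move; king on e1.
In check: yes, from the black queen on d2.
Legal moves: Kxd2, Kf1, Rxd2.
Count: 3.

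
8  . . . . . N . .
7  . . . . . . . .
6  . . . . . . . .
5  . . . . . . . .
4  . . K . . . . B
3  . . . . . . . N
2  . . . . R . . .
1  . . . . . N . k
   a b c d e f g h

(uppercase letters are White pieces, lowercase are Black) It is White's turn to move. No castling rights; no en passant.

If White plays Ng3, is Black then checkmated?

After Ng3: black king on h1; in check: yes, from the white knight on g3.
King squares — g1: attacked by Nh3; g2: attacked by Re2; h2: attacked by Re2.
Black has no legal moves → checkmate.

yes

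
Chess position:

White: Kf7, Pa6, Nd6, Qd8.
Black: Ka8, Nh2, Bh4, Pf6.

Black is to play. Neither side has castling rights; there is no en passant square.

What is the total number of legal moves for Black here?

1

Black to move; king on a8.
In check: yes, from the white queen on d8.
Legal moves: Ka7.
Count: 1.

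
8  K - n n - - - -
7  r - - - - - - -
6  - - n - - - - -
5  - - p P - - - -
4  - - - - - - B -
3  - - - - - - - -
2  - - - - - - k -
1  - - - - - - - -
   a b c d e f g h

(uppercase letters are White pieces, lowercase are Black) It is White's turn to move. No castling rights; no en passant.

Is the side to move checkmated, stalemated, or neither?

checkmate

White to move; white king on a8.
In check: yes, from the black rook on a7.
King squares — a7: attacked by Nc6; b7: attacked by Ra7; b8: attacked by Nc6.
Legal moves for White: none.
In check with no legal moves → checkmate.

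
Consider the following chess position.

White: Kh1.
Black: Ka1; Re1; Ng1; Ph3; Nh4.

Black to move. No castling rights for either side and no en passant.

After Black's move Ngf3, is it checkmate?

yes

After Ngf3: white king on h1; in check: yes, from the black rook on e1.
King squares — g1: attacked by Re1; g2: attacked by Ph3; h2: attacked by Nf3.
White has no legal moves → checkmate.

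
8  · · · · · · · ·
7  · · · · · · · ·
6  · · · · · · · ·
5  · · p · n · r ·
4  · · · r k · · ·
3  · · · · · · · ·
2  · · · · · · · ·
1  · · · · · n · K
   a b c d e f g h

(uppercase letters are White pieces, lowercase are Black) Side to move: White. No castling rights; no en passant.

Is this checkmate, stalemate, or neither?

White to move; white king on h1.
In check: no.
King squares — g1: attacked by Rg5; g2: attacked by Rg5; h2: attacked by Nf1.
Legal moves for White: none.
Not in check and no legal moves → stalemate.

stalemate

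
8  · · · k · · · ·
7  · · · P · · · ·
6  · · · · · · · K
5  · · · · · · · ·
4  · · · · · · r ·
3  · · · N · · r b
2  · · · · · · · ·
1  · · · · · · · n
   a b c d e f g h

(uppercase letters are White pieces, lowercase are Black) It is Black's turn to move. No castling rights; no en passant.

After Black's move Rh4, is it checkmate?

After Rh4: white king on h6; in check: yes, from the black rook on h4.
King squares — g5: attacked by Rg3; h5: attacked by Rh4; g6: attacked by Rg3; g7: attacked by Rg3; h7: attacked by Rh4.
White has no legal moves → checkmate.

yes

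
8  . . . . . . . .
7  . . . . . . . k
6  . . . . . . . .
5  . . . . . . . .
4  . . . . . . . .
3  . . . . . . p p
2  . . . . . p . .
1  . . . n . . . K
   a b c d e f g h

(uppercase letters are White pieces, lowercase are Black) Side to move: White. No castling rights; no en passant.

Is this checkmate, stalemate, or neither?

stalemate

White to move; white king on h1.
In check: no.
King squares — g1: attacked by Pf2; g2: attacked by Ph3; h2: attacked by Pg3.
Legal moves for White: none.
Not in check and no legal moves → stalemate.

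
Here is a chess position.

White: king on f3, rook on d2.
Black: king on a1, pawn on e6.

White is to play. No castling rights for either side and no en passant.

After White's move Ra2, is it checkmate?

After Ra2: black king on a1; in check: yes, from the white rook on a2.
Black has 2 legal replies: Kxa2, Kb1.
In check but a legal move exists → not checkmate.

no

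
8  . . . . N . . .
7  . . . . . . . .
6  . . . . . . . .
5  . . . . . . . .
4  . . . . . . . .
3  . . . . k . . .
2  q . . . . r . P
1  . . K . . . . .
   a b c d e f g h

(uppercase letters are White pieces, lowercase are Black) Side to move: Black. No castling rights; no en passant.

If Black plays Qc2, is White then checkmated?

yes

After Qc2: white king on c1; in check: yes, from the black queen on c2.
King squares — b1: attacked by Qc2; d1: attacked by Qc2; b2: attacked by Qc2; c2: attacked by Rf2; d2: attacked by Qc2.
White has no legal moves → checkmate.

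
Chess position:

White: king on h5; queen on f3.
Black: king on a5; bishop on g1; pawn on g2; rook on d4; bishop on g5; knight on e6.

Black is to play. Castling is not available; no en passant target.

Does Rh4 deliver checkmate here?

no

After Rh4: white king on h5; in check: yes, from the black rook on h4.
White has 1 legal reply: Kg6.
In check but a legal move exists → not checkmate.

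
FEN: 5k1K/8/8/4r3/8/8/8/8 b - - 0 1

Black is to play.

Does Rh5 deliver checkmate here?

yes

After Rh5: white king on h8; in check: yes, from the black rook on h5.
King squares — g7: attacked by Kf8; h7: attacked by Rh5; g8: attacked by Kf8.
White has no legal moves → checkmate.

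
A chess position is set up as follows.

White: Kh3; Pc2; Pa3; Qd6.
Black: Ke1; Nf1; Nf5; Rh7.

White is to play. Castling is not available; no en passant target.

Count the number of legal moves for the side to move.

White to move; king on h3.
In check: yes, from the black rook on h7.
Legal moves: Kg4, Kg2, Qh6.
Count: 3.

3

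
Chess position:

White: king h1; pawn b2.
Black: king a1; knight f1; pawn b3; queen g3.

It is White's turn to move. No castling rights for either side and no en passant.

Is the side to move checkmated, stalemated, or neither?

White to move; white king on h1.
In check: no.
King squares — g1: attacked by Qg3; g2: attacked by Qg3; h2: attacked by Nf1.
Legal moves for White: none.
Not in check and no legal moves → stalemate.

stalemate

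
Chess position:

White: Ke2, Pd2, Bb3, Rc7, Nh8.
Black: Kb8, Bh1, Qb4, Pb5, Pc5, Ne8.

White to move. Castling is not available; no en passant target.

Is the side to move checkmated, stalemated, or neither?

White to move; white king on e2.
In check: no.
Legal moves for White include: Nf7, Ng6, Rc8+, Rh7, Rg7, Rf7, Re7, Rd7, Rb7+, Ra7, Rc6, Rxc5, Bg8, Bf7, Be6, Bd5, Bc4, Ba4, ... (list truncated; more exist).
White has legal moves and is not in check → neither.

neither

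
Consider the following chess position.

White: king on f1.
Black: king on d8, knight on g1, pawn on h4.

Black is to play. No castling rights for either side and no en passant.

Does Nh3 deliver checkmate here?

After Nh3: white king on f1; in check: no.
White is not in check, so this cannot be checkmate.

no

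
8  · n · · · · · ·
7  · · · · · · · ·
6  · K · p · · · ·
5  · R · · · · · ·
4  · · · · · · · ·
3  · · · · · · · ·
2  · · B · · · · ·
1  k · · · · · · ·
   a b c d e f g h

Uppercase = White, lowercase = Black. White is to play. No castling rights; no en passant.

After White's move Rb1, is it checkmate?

no

After Rb1: black king on a1; in check: yes, from the white rook on b1.
Black has 1 legal reply: Ka2.
In check but a legal move exists → not checkmate.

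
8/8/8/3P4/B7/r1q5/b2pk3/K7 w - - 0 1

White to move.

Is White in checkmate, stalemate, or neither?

White to move; white king on a1.
In check: yes, from the black queen on c3.
King squares — b1: attacked by Ba2; a2: attacked by Ra3; b2: attacked by Qc3.
Legal moves for White: none.
In check with no legal moves → checkmate.

checkmate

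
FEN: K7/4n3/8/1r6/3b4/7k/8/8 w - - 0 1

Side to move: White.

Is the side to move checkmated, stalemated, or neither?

stalemate

White to move; white king on a8.
In check: no.
King squares — a7: attacked by Bd4; b7: attacked by Rb5; b8: attacked by Rb5.
Legal moves for White: none.
Not in check and no legal moves → stalemate.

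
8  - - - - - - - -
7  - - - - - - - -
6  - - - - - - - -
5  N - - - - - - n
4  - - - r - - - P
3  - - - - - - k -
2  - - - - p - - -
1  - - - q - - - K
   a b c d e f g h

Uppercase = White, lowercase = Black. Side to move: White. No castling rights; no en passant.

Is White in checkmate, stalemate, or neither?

checkmate

White to move; white king on h1.
In check: yes, from the black queen on d1.
King squares — g1: attacked by Qd1; g2: attacked by Kg3; h2: attacked by Kg3.
Legal moves for White: none.
In check with no legal moves → checkmate.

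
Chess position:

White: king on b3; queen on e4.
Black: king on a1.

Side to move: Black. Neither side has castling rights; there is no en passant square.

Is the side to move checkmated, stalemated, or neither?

Black to move; black king on a1.
In check: no.
King squares — b1: attacked by Qe4; a2: attacked by Kb3; b2: attacked by Kb3.
Legal moves for Black: none.
Not in check and no legal moves → stalemate.

stalemate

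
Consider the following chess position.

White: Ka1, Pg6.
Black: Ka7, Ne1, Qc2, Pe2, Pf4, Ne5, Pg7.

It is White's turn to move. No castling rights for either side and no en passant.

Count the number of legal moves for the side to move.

0

White to move; king on a1.
In check: no.
Legal moves: none.
Count: 0.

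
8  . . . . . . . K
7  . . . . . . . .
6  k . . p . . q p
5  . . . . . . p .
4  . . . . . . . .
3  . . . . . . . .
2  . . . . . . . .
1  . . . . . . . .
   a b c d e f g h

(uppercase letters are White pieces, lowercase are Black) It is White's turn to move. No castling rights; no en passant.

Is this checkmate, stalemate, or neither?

stalemate

White to move; white king on h8.
In check: no.
King squares — g7: attacked by Qg6; h7: attacked by Qg6; g8: attacked by Qg6.
Legal moves for White: none.
Not in check and no legal moves → stalemate.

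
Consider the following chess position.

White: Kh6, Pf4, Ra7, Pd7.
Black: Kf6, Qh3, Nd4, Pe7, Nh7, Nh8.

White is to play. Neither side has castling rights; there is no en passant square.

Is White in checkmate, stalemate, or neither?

White to move; white king on h6.
In check: yes, from the black queen on h3.
King squares — g5: attacked by Kf6; h5: attacked by Qh3; g6: attacked by Kf6; g7: attacked by Kf6; h7: attacked by Qh3.
Legal moves for White: none.
In check with no legal moves → checkmate.

checkmate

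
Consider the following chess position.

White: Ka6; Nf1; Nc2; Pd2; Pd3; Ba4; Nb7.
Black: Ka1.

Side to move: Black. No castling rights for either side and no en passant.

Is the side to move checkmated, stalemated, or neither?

Black to move; black king on a1.
In check: yes, from the white knight on c2.
Legal moves for Black: Kb2, Ka2, Kb1.
Black is in check but has 3 legal moves → neither.

neither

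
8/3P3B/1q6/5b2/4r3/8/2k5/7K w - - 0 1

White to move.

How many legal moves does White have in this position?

White to move; king on h1.
In check: no.
Legal moves: Bg8, Bg6, Bxf5, Kh2, Kg2, d8=Q, d8=R, d8=B, d8=N.
Count: 9.

9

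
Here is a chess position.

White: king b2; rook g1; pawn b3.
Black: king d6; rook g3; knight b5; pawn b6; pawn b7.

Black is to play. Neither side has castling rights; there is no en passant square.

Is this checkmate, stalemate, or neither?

neither

Black to move; black king on d6.
In check: no.
Legal moves for Black include: Ke7, Kd7, Kc7, Ke6, Kc6, Ke5, Kd5, Kc5, Nc7, Na7, Nd4, Nc3, Na3, Rg8, Rg7, Rg6, Rg5, Rg4, ... (list truncated; more exist).
Black has legal moves and is not in check → neither.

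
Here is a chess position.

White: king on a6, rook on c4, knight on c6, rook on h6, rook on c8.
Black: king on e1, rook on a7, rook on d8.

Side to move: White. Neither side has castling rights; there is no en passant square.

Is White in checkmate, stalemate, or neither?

White to move; white king on a6.
In check: yes, from the black rook on a7.
Legal moves for White: Kxa7, Kb6, Kb5, Nxa7.
White is in check but has 4 legal moves → neither.

neither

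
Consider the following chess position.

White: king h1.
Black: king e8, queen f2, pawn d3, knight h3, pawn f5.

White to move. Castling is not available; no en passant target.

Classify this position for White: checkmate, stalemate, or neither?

White to move; white king on h1.
In check: no.
King squares — g1: attacked by Qf2; g2: attacked by Qf2; h2: attacked by Qf2.
Legal moves for White: none.
Not in check and no legal moves → stalemate.

stalemate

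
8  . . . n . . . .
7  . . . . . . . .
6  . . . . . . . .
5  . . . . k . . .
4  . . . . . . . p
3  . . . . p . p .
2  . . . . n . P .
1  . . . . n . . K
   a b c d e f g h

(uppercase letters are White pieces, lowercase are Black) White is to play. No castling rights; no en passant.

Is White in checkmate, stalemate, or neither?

stalemate

White to move; white king on h1.
In check: no.
King squares — g1: attacked by Ne2; g2: own pawn; h2: attacked by Pg3.
Legal moves for White: none.
Not in check and no legal moves → stalemate.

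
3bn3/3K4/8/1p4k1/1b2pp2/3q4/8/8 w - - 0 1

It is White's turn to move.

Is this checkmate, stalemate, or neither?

White to move; white king on d7.
In check: yes, from the black queen on d3.
Legal moves for White: Kxe8, Kc8, Ke6, Kc6.
White is in check but has 4 legal moves → neither.

neither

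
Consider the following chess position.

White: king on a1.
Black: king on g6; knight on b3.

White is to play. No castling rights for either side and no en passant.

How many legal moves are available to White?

White to move; king on a1.
In check: yes, from the black knight on b3.
Legal moves: Kb2, Ka2, Kb1.
Count: 3.

3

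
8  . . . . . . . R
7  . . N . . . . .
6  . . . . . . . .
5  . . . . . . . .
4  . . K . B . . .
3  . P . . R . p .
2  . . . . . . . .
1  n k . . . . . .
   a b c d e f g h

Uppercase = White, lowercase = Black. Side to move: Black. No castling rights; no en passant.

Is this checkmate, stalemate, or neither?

neither

Black to move; black king on b1.
In check: yes, from the white bishop on e4.
Legal moves for Black: Kb2, Ka2, Kc1, Nc2.
Black is in check but has 4 legal moves → neither.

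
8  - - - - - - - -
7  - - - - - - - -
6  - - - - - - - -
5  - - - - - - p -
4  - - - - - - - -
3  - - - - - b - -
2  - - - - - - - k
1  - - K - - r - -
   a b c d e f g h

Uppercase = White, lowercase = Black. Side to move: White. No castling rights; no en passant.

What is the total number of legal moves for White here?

White to move; king on c1.
In check: yes, from the black rook on f1.
Legal moves: Kd2, Kc2, Kb2.
Count: 3.

3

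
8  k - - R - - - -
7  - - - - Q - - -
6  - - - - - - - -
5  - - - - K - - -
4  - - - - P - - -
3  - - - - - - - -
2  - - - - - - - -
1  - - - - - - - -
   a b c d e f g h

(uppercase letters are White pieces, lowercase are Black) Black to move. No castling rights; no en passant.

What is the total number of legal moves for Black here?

0

Black to move; king on a8.
In check: yes, from the white rook on d8.
Legal moves: none.
Count: 0.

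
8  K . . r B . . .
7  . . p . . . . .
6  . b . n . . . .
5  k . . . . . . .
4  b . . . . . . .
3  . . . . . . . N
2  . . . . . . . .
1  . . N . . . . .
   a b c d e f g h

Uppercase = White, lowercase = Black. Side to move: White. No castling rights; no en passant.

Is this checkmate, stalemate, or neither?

checkmate

White to move; white king on a8.
In check: yes, from the black rook on d8.
King squares — a7: attacked by Bb6; b7: attacked by Nd6; b8: attacked by Rd8.
Legal moves for White: none.
In check with no legal moves → checkmate.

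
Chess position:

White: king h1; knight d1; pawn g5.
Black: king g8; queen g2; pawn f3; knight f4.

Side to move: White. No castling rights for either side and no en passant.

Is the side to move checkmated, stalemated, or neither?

White to move; white king on h1.
In check: yes, from the black queen on g2.
King squares — g1: attacked by Qg2; g2: attacked by Pf3; h2: attacked by Qg2.
Legal moves for White: none.
In check with no legal moves → checkmate.

checkmate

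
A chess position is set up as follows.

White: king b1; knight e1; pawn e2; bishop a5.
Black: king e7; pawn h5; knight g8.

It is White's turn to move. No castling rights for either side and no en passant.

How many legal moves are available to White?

17

White to move; king on b1.
In check: no.
Legal moves: Bd8+, Bc7, Bb6, Bb4+, Bc3, Bd2, Nf3, Nd3, Ng2, Nc2, Kc2, Kb2, Ka2, Kc1, Ka1, e3, e4.
Count: 17.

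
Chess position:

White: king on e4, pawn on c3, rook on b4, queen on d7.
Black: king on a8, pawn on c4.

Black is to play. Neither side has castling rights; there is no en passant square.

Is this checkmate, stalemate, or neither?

Black to move; black king on a8.
In check: no.
King squares — a7: attacked by Qd7; b7: attacked by Rb4; b8: attacked by Rb4.
Legal moves for Black: none.
Not in check and no legal moves → stalemate.

stalemate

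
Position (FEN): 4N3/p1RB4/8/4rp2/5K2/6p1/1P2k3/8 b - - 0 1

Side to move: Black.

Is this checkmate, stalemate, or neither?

Black to move; black king on e2.
In check: no.
Legal moves for Black: Rxe8, Re7, Re6, Rd5, Rc5, Rb5, Ra5, Re4+, Re3, Kd3, Kf2, Kd2, Kf1, Ke1, Kd1, a6, g2, a5.
Black has 18 legal moves and is not in check → neither.

neither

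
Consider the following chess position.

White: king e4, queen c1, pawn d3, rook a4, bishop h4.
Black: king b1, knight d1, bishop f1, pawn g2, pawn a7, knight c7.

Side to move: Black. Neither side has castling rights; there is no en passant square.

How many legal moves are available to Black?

1

Black to move; king on b1.
In check: yes, from the white queen on c1.
Legal moves: Kxc1.
Count: 1.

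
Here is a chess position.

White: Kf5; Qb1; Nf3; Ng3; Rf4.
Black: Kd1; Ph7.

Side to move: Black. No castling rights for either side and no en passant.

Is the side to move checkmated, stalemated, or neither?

Black to move; black king on d1.
In check: yes, from the white queen on b1.
King squares — c1: attacked by Qb1; e1: attacked by Qb1; c2: attacked by Qb1; d2: attacked by Nf3; e2: attacked by Ng3.
Legal moves for Black: none.
In check with no legal moves → checkmate.

checkmate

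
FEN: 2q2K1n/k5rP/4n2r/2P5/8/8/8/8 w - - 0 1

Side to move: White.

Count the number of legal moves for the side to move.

White to move; king on f8.
In check: yes, from the black knight on e6 and the black queen on c8.
Legal moves: none.
Count: 0.

0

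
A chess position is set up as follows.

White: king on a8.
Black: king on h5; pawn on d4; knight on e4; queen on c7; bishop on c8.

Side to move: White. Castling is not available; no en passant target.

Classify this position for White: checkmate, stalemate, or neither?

White to move; white king on a8.
In check: no.
King squares — a7: attacked by Qc7; b7: attacked by Qc7; b8: attacked by Qc7.
Legal moves for White: none.
Not in check and no legal moves → stalemate.

stalemate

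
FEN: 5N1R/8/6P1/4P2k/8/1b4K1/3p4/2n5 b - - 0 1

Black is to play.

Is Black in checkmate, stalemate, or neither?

neither

Black to move; black king on h5.
In check: yes, from the white rook on h8.
King squares — g4: attacked by Kg3; h4: attacked by Kg3; g5: available; g6: attacked by Nf8; h6: attacked by Rh8.
Legal moves for Black: Kg5.
Black is in check but has 1 legal move → neither.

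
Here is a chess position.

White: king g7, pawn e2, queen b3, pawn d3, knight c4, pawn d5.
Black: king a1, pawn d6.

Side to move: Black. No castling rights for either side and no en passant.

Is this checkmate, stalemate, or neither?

Black to move; black king on a1.
In check: no.
King squares — b1: attacked by Qb3; a2: attacked by Qb3; b2: attacked by Qb3.
Legal moves for Black: none.
Not in check and no legal moves → stalemate.

stalemate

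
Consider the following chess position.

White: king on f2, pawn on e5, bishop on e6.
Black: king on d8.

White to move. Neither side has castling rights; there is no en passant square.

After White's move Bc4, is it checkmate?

no

After Bc4: black king on d8; in check: no.
Black is not in check, so this cannot be checkmate.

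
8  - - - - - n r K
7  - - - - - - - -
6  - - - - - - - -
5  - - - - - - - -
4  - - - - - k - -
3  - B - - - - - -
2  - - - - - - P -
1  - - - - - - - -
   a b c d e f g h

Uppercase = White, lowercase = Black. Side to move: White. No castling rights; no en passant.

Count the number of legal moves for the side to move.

White to move; king on h8.
In check: yes, from the black rook on g8.
Legal moves: Kxg8, Bxg8.
Count: 2.

2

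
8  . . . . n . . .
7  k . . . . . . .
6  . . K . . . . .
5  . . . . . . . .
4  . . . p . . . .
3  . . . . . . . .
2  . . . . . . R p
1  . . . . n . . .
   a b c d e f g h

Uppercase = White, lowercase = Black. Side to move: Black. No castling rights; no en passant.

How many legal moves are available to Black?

16

Black to move; king on a7.
In check: no.
Legal moves: Ng7, Nc7, Nf6, Nd6, Kb8, Ka8, Ka6, Nf3, Nd3, Nxg2, Nc2, d3, h1=Q, h1=R, h1=B, h1=N.
Count: 16.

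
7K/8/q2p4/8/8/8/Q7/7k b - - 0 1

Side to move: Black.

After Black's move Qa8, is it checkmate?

no

After Qa8: white king on h8; in check: yes, from the black queen on a8.
White has 4 legal replies: Kh7, Kg7, Qg8, Qxa8+.
In check but a legal move exists → not checkmate.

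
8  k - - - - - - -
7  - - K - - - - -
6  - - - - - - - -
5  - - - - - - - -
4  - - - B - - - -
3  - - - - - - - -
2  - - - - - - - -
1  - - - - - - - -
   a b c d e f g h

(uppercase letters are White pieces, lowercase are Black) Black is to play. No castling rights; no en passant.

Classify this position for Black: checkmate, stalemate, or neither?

stalemate

Black to move; black king on a8.
In check: no.
King squares — a7: attacked by Bd4; b7: attacked by Kc7; b8: attacked by Kc7.
Legal moves for Black: none.
Not in check and no legal moves → stalemate.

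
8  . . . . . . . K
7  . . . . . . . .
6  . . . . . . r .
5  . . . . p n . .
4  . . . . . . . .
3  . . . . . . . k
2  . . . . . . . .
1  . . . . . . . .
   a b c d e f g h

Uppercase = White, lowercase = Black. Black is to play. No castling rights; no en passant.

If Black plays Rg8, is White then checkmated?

After Rg8: white king on h8; in check: yes, from the black rook on g8.
White has 2 legal replies: Kxg8, Kh7.
In check but a legal move exists → not checkmate.

no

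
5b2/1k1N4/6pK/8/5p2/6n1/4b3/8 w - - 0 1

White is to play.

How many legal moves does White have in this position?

4

White to move; king on h6.
In check: yes, from the black bishop on f8.
Legal moves: Kh7, Kxg6, Kg5, Nxf8.
Count: 4.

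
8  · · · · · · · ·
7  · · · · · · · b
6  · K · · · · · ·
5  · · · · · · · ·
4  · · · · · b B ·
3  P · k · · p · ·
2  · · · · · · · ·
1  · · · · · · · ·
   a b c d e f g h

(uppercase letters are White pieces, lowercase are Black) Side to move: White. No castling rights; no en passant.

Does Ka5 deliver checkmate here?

no

After Ka5: black king on c3; in check: no.
Black is not in check, so this cannot be checkmate.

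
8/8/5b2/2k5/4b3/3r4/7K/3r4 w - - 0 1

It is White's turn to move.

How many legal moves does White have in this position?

0

White to move; king on h2.
In check: no.
Legal moves: none.
Count: 0.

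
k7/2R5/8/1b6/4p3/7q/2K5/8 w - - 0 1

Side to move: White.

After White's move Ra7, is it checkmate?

After Ra7: black king on a8; in check: yes, from the white rook on a7.
Black has 2 legal replies: Kb8, Kxa7.
In check but a legal move exists → not checkmate.

no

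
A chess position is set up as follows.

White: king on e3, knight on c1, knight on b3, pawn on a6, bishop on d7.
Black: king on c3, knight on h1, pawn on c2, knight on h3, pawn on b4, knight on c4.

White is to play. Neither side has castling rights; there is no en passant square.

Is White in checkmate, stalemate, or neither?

White to move; white king on e3.
In check: yes, from the black knight on c4.
Legal moves for White: Ke4, Kf3, Ke2.
White is in check but has 3 legal moves → neither.

neither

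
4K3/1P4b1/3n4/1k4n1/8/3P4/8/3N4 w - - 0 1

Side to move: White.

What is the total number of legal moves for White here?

White to move; king on e8.
In check: yes, from the black knight on d6.
Legal moves: Kd8, Ke7, Kd7.
Count: 3.

3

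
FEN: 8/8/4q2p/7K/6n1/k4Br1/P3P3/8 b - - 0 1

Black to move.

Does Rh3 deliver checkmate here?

After Rh3: white king on h5; in check: yes, from the black rook on h3.
King squares — g4: attacked by Qe6; h4: attacked by Rh3; g5: attacked by Ph6; g6: attacked by Qe6; h6: attacked by Rh3.
White has no legal moves → checkmate.

yes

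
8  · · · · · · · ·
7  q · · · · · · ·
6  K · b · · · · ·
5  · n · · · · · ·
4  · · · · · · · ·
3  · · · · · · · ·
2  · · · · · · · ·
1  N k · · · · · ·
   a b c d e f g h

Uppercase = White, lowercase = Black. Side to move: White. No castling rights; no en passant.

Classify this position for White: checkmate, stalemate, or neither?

White to move; white king on a6.
In check: yes, from the black queen on a7.
King squares — a5: attacked by Qa7; b5: attacked by Bc6; b6: attacked by Qa7; a7: attacked by Nb5; b7: attacked by Bc6.
Legal moves for White: none.
In check with no legal moves → checkmate.

checkmate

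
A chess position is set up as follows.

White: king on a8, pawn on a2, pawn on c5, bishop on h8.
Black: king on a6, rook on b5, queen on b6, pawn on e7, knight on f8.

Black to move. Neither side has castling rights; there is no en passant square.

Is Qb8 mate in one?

After Qb8: white king on a8; in check: yes, from the black queen on b8.
King squares — a7: attacked by Ka6; b7: attacked by Rb5; b8: attacked by Rb5.
White has no legal moves → checkmate.

yes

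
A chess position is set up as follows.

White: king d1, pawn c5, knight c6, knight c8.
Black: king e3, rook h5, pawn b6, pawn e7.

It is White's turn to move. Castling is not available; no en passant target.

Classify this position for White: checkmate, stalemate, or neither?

neither

White to move; white king on d1.
In check: no.
Legal moves for White: N8xe7, N8a7, Nd6, Nxb6, Nd8, Nb8, N6xe7, N6a7, Ne5, Na5, Nd4, Nb4, Kc2, Ke1, Kc1, cxb6.
White has 16 legal moves and is not in check → neither.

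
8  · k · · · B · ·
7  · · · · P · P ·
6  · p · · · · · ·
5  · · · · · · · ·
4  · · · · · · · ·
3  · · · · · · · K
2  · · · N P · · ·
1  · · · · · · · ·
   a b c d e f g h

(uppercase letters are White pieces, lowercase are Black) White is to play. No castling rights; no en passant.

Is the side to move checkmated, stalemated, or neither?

neither

White to move; white king on h3.
In check: no.
Legal moves for White include: Kh4, Kg4, Kg3, Kh2, Kg2, Ne4, Nc4, Nf3, Nb3, Nf1, Nb1, g8=Q, g8=R, g8=B, g8=N, e8=Q+, e8=R+, e8=B, ... (list truncated; more exist).
White has legal moves and is not in check → neither.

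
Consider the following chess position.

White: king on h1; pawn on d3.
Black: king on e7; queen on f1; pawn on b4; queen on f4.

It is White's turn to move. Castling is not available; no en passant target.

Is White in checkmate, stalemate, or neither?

checkmate

White to move; white king on h1.
In check: yes, from the black queen on f1.
King squares — g1: attacked by Qf1; g2: attacked by Qf1; h2: attacked by Qf4.
Legal moves for White: none.
In check with no legal moves → checkmate.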